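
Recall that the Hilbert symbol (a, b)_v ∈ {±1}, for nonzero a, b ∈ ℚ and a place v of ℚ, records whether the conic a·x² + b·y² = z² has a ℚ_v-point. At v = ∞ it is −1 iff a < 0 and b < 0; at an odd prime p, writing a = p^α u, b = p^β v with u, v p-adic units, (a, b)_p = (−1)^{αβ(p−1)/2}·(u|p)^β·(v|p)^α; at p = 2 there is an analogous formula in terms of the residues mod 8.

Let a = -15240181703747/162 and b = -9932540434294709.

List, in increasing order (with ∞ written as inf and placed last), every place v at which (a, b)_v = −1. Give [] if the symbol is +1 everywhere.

[2, inf]

Mod squares: a ≡ -646, b ≡ -341. Check v ∈ {∞, 2, 3, 7, 11, 13, 17, 19, 31}.
v=11: a=11^2·(≡9), b=11^3·(≡10) mod 11; (9|11)=+1, (10|11)=-1; (−1)^{2·3·5}·(+1)^3·(-1)^2 = +1.
v=13: a=13^2·(≡1), b=13^0·(≡3) mod 13; (1|13)=+1, (3|13)=+1; (−1)^{2·0·6}·(+1)^0·(+1)^2 = +1.
v=31: a=31^2·(≡7), b=31^3·(≡20) mod 31; (7|31)=+1, (20|31)=+1; (−1)^{2·3·15}·(+1)^3·(+1)^2 = +1.
v=17: a=17^1·(≡16), b=17^2·(≡1) mod 17; (16|17)=+1, (1|17)=+1; (−1)^{1·2·8}·(+1)^2·(+1)^1 = +1.
v=19: a=19^1·(≡1), b=19^2·(≡9) mod 19; (1|19)=+1, (9|19)=+1; (−1)^{1·2·9}·(+1)^2·(+1)^1 = +1.
v=∞: -646 < 0 and -341 < 0  ⇒  (a,b)_∞ = -1.
v=2: v_2(a)=-1, v_2(b)=0; units ≡ 5, 3 (mod 8); ε·ε+αω+βω = 0·1+-1·1+0·1 ≡ 1  ⇒  (a,b)_2 = -1.
v=7: a=7^4·(≡3), b=7^4·(≡1) mod 7; (3|7)=-1, (1|7)=+1; (−1)^{4·4·3}·(-1)^4·(+1)^4 = +1.
v=3: a=3^-4·(≡2), b=3^0·(≡1) mod 3; (2|3)=-1, (1|3)=+1; (−1)^{-4·0·1}·(-1)^0·(+1)^-4 = +1.
Ram(-646, -341) = {2, ∞}; no ℚ_2-point on the conic.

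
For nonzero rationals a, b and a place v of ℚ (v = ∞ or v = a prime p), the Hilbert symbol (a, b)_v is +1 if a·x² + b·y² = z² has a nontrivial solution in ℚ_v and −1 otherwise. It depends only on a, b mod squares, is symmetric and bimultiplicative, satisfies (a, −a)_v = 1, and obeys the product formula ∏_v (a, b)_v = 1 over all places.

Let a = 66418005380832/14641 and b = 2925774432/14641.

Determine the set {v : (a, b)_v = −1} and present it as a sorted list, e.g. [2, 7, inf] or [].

Mod squares: a ≡ 219678, b ≡ 250838. Check v ∈ {∞, 2, 3, 7, 11, 19, 23, 41, 47}.
v=3: a=3^7·(≡2), b=3^6·(≡2) mod 3; (2|3)=-1, (2|3)=-1; (−1)^{7·6·1}·(-1)^6·(-1)^7 = -1.
v=11: a=11^-4·(≡6), b=11^-4·(≡9) mod 11; (6|11)=-1, (9|11)=+1; (−1)^{-4·-4·5}·(-1)^-4·(+1)^-4 = +1.
v=41: a=41^1·(≡30), b=41^1·(≡4) mod 41; (30|41)=-1, (4|41)=+1; (−1)^{1·1·20}·(-1)^1·(+1)^1 = -1.
v=∞: 219678 > 0 and 250838 > 0  ⇒  (a,b)_∞ = +1.
v=19: a=19^1·(≡3), b=19^1·(≡4) mod 19; (3|19)=-1, (4|19)=+1; (−1)^{1·1·9}·(-1)^1·(+1)^1 = +1.
v=47: a=47^1·(≡27), b=47^0·(≡31) mod 47; (27|47)=+1, (31|47)=-1; (−1)^{1·0·23}·(+1)^0·(-1)^1 = -1.
v=2: v_2(a)=5, v_2(b)=5; units ≡ 7, 3 (mod 8); ε·ε+αω+βω = 1·1+5·1+5·0 ≡ 0  ⇒  (a,b)_2 = +1.
v=7: a=7^2·(≡1), b=7^1·(≡4) mod 7; (1|7)=+1, (4|7)=+1; (−1)^{2·1·3}·(+1)^1·(+1)^2 = +1.
v=23: a=23^2·(≡7), b=23^1·(≡8) mod 23; (7|23)=-1, (8|23)=+1; (−1)^{2·1·11}·(-1)^1·(+1)^2 = -1.
(219678, 250838 / ℚ) ramifies at {3, 23, 41, 47}: a division algebra.

[3, 23, 41, 47]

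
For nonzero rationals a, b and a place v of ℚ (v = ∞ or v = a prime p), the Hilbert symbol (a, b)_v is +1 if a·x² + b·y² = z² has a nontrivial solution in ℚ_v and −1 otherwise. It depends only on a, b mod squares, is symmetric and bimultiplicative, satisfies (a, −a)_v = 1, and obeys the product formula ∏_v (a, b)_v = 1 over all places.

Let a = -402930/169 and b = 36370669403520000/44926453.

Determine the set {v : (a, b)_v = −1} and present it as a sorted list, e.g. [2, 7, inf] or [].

Mod squares: a ≡ -370, b ≡ 9139. Check v ∈ {∞, 2, 3, 5, 11, 13, 19, 37}.
v=13: a=13^-2·(≡5), b=13^-5·(≡4) mod 13; (5|13)=-1, (4|13)=+1; (−1)^{-2·-5·6}·(-1)^-5·(+1)^-2 = -1.
v=19: a=19^0·(≡8), b=19^1·(≡4) mod 19; (8|19)=-1, (4|19)=+1; (−1)^{0·1·9}·(-1)^1·(+1)^0 = -1.
v=5: a=5^1·(≡1), b=5^4·(≡4) mod 5; (1|5)=+1, (4|5)=+1; (−1)^{1·4·2}·(+1)^4·(+1)^1 = +1.
v=11: a=11^2·(≡9), b=11^-2·(≡1) mod 11; (9|11)=+1, (1|11)=+1; (−1)^{2·-2·5}·(+1)^-2·(+1)^2 = +1.
v=2: v_2(a)=1, v_2(b)=10; units ≡ 7, 3 (mod 8); ε·ε+αω+βω = 1·1+1·1+10·0 ≡ 0  ⇒  (a,b)_2 = +1.
v=37: a=37^1·(≡10), b=37^3·(≡11) mod 37; (10|37)=+1, (11|37)=+1; (−1)^{1·3·18}·(+1)^3·(+1)^1 = +1.
v=3: a=3^2·(≡2), b=3^10·(≡1) mod 3; (2|3)=-1, (1|3)=+1; (−1)^{2·10·1}·(-1)^10·(+1)^2 = +1.
v=∞: -370 < 0 and 9139 > 0  ⇒  (a,b)_∞ = +1.
|Ram(-370, 9139)| = 2, even; anisotropic at {13, 19}.

[13, 19]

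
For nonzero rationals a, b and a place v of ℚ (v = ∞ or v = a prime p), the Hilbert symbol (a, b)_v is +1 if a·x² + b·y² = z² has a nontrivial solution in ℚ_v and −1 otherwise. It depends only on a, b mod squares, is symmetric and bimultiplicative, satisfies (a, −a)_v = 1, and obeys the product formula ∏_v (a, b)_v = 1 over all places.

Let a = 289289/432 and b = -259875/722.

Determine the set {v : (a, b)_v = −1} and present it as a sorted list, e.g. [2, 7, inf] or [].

[2, 5]

Mod squares: a ≡ 3003, b ≡ -2310. Check v ∈ {∞, 2, 3, 5, 7, 11, 13, 17, 19}.
v=2: v_2(a)=-4, v_2(b)=-1; units ≡ 3, 5 (mod 8); ε·ε+αω+βω = 1·0+-4·1+-1·1 ≡ 1  ⇒  (a,b)_2 = -1.
v=17: a=17^2·(≡7), b=17^0·(≡9) mod 17; (7|17)=-1, (9|17)=+1; (−1)^{2·0·8}·(-1)^0·(+1)^2 = +1.
v=11: a=11^1·(≡3), b=11^1·(≡2) mod 11; (3|11)=+1, (2|11)=-1; (−1)^{1·1·5}·(+1)^1·(-1)^1 = +1.
v=3: a=3^-3·(≡2), b=3^3·(≡1) mod 3; (2|3)=-1, (1|3)=+1; (−1)^{-3·3·1}·(-1)^3·(+1)^-3 = +1.
v=7: a=7^1·(≡4), b=7^1·(≡3) mod 7; (4|7)=+1, (3|7)=-1; (−1)^{1·1·3}·(+1)^1·(-1)^1 = +1.
v=5: a=5^0·(≡2), b=5^3·(≡3) mod 5; (2|5)=-1, (3|5)=-1; (−1)^{0·3·2}·(-1)^3·(-1)^0 = -1.
v=19: a=19^0·(≡1), b=19^-2·(≡13) mod 19; (1|19)=+1, (13|19)=-1; (−1)^{0·-2·9}·(+1)^-2·(-1)^0 = +1.
v=∞: 3003 > 0 and -2310 < 0  ⇒  (a,b)_∞ = +1.
v=13: a=13^1·(≡12), b=13^0·(≡3) mod 13; (12|13)=+1, (3|13)=+1; (−1)^{1·0·6}·(+1)^0·(+1)^1 = +1.
|Ram(3003, -2310)| = 2, even; anisotropic at {2, 5}.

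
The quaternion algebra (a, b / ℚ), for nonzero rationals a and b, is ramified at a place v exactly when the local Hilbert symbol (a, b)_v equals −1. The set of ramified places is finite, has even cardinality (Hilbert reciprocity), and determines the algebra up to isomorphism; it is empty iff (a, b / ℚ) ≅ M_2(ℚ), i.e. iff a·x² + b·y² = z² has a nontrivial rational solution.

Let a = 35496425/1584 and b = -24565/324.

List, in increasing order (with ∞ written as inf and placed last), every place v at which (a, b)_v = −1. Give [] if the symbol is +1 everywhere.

Mod squares: a ≡ 187, b ≡ -85. Check v ∈ {∞, 2, 3, 5, 11, 17}.
v=3: a=3^-2·(≡1), b=3^-4·(≡2) mod 3; (1|3)=+1, (2|3)=-1; (−1)^{-2·-4·1}·(+1)^-4·(-1)^-2 = +1.
v=∞: 187 > 0 and -85 < 0  ⇒  (a,b)_∞ = +1.
v=2: v_2(a)=-4, v_2(b)=-2; units ≡ 3, 3 (mod 8); ε·ε+αω+βω = 1·1+-4·1+-2·1 ≡ 1  ⇒  (a,b)_2 = -1.
v=17: a=17^5·(≡14), b=17^3·(≡12) mod 17; (14|17)=-1, (12|17)=-1; (−1)^{5·3·8}·(-1)^3·(-1)^5 = +1.
v=5: a=5^2·(≡3), b=5^1·(≡3) mod 5; (3|5)=-1, (3|5)=-1; (−1)^{2·1·2}·(-1)^1·(-1)^2 = -1.
v=11: a=11^-1·(≡8), b=11^0·(≡4) mod 11; (8|11)=-1, (4|11)=+1; (−1)^{-1·0·5}·(-1)^0·(+1)^-1 = +1.
Ram(187, -85) = {2, 5}; no ℚ_2-point on the conic.

[2, 5]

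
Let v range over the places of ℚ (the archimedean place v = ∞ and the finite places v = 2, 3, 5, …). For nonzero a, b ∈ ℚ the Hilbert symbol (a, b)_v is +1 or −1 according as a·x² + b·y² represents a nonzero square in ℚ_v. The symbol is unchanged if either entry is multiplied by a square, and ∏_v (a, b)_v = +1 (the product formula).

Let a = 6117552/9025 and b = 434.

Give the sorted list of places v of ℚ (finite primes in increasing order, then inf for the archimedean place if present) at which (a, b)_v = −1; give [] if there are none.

(a, b) ≡ (3, 434) mod (ℚ^×)²; places V = {2, 3, 5, 7, 17, 19, 31, ∞}.
(a,b)_5: α=-2, u≡2; β=0, v≡4 (mod 5); (2|5)=-1, (4|5)=+1; sign (−1)^0·-1^0·+1^-2 = +1.
(a,b)_7: α=2, u≡5; β=1, v≡6 (mod 7); (5|7)=-1, (6|7)=-1; sign (−1)^0·-1^1·-1^2 = -1.
(a,b)_19: α=-2, u≡14; β=0, v≡16 (mod 19); (14|19)=-1, (16|19)=+1; sign (−1)^0·-1^0·+1^-2 = +1.
(a,b)_31: α=0, u≡3; β=1, v≡14 (mod 31); (3|31)=-1, (14|31)=+1; sign (−1)^0·-1^1·+1^0 = -1.
(a,b)_3: α=3, u≡1; β=0, v≡2 (mod 3); (1|3)=+1, (2|3)=-1; sign (−1)^0·+1^0·-1^3 = -1.
(a,b)_2: α=4, β=1; u≡3, v≡1 (mod 8); ε(u)ε(v)=1·0, αω(v)=4·0, βω(u)=1·1; sum ≡ 1  ⇒  -1.
(a,b)_∞: sgn(3)=+, sgn(434)=+, so +1.
(a,b)_17: α=2, u≡7; β=0, v≡9 (mod 17); (7|17)=-1, (9|17)=+1; sign (−1)^0·-1^0·+1^2 = +1.
(3, 434 / ℚ) ramifies at {2, 3, 7, 31}: a division algebra.

[2, 3, 7, 31]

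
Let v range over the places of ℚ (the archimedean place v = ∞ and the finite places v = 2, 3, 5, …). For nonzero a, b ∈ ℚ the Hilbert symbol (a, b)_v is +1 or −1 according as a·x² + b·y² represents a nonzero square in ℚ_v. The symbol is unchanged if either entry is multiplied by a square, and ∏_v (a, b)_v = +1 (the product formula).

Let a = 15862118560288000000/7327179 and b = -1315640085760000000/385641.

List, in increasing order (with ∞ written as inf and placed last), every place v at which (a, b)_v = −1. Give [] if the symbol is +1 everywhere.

(a, b) ≡ (38038, -146965) mod (ℚ^×)²; places V = {2, 3, 5, 7, 11, 13, 17, 19, 23, ∞}.
(a,b)_2: α=11, β=14; u≡3, v≡3 (mod 8); ε(u)ε(v)=1·1, αω(v)=11·1, βω(u)=14·1; sum ≡ 0  ⇒  +1.
(a,b)_17: α=4, u≡1; β=3, v≡15 (mod 17); (1|17)=+1, (15|17)=+1; sign (−1)^0·+1^3·+1^4 = +1.
(a,b)_23: α=-2, u≡14; β=-2, v≡19 (mod 23); (14|23)=-1, (19|23)=-1; sign (−1)^0·-1^-2·-1^-2 = +1.
(a,b)_∞: sgn(38038)=+, sgn(-146965)=−, so +1.
(a,b)_5: α=6, u≡3; β=7, v≡2 (mod 5); (3|5)=-1, (2|5)=-1; sign (−1)^0·-1^7·-1^6 = -1.
(a,b)_3: α=-6, u≡1; β=-6, v≡2 (mod 3); (1|3)=+1, (2|3)=-1; sign (−1)^0·+1^-6·-1^-6 = +1.
(a,b)_7: α=3, u≡2; β=1, v≡6 (mod 7); (2|7)=+1, (6|7)=-1; sign (−1)^1·+1^1·-1^3 = +1.
(a,b)_11: α=3, u≡4; β=2, v≡7 (mod 11); (4|11)=+1, (7|11)=-1; sign (−1)^0·+1^2·-1^3 = -1.
(a,b)_13: α=1, u≡12; β=1, v≡8 (mod 13); (12|13)=+1, (8|13)=-1; sign (−1)^0·+1^1·-1^1 = -1.
(a,b)_19: α=-1, u≡5; β=1, v≡17 (mod 19); (5|19)=+1, (17|19)=+1; sign (−1)^1·+1^1·+1^-1 = -1.
Ram(38038, -146965) = {5, 11, 13, 19}; no ℚ_5-point on the conic.

[5, 11, 13, 19]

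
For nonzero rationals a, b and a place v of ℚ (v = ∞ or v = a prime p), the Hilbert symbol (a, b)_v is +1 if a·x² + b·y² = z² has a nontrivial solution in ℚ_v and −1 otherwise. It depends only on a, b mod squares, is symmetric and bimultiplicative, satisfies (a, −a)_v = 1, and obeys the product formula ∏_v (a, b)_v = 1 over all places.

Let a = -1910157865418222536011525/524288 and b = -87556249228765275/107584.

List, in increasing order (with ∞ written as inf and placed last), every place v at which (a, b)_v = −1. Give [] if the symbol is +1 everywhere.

[2, inf]

Mod squares: a ≡ -14858, b ≡ -51. Check v ∈ {∞, 2, 3, 5, 7, 17, 19, 23, 41, 43}.
v=5: a=5^2·(≡3), b=5^2·(≡1) mod 5; (3|5)=-1, (1|5)=+1; (−1)^{2·2·2}·(-1)^2·(+1)^2 = +1.
v=3: a=3^8·(≡1), b=3^5·(≡1) mod 3; (1|3)=+1, (1|3)=+1; (−1)^{8·5·1}·(+1)^5·(+1)^8 = +1.
v=41: a=41^0·(≡8), b=41^-2·(≡20) mod 41; (8|41)=+1, (20|41)=+1; (−1)^{0·-2·20}·(+1)^-2·(+1)^0 = +1.
v=19: a=19^3·(≡6), b=19^2·(≡1) mod 19; (6|19)=+1, (1|19)=+1; (−1)^{3·2·9}·(+1)^2·(+1)^3 = +1.
v=43: a=43^4·(≡26), b=43^2·(≡16) mod 43; (26|43)=-1, (16|43)=+1; (−1)^{4·2·21}·(-1)^2·(+1)^4 = +1.
v=17: a=17^1·(≡7), b=17^1·(≡11) mod 17; (7|17)=-1, (11|17)=-1; (−1)^{1·1·8}·(-1)^1·(-1)^1 = +1.
v=7: a=7^4·(≡5), b=7^4·(≡6) mod 7; (5|7)=-1, (6|7)=-1; (−1)^{4·4·3}·(-1)^4·(-1)^4 = +1.
v=2: v_2(a)=-19, v_2(b)=-6; units ≡ 3, 5 (mod 8); ε·ε+αω+βω = 1·0+-19·1+-6·1 ≡ 1  ⇒  (a,b)_2 = -1.
v=∞: -14858 < 0 and -51 < 0  ⇒  (a,b)_∞ = -1.
v=23: a=23^3·(≡11), b=23^2·(≡4) mod 23; (11|23)=-1, (4|23)=+1; (−1)^{3·2·11}·(-1)^2·(+1)^3 = +1.
Ram(-14858, -51) = {2, ∞}; no ℚ_2-point on the conic.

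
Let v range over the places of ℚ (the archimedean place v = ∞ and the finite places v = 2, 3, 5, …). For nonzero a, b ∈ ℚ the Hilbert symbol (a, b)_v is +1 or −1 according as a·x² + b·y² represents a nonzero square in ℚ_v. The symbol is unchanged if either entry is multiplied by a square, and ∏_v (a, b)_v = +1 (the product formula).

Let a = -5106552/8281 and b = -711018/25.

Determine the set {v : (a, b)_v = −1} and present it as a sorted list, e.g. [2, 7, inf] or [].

[2, 11, 19, inf]

(a, b) ≡ (-1518, -8778) mod (ℚ^×)²; places V = {2, 3, 5, 7, 11, 13, 19, 23, 29, ∞}.
(a,b)_11: α=1, u≡5; β=1, v≡3 (mod 11); (5|11)=+1, (3|11)=+1; sign (−1)^1·+1^1·+1^1 = -1.
(a,b)_5: α=0, u≡3; β=-2, v≡2 (mod 5); (3|5)=-1, (2|5)=-1; sign (−1)^0·-1^-2·-1^0 = +1.
(a,b)_3: α=1, u≡1; β=5, v≡2 (mod 3); (1|3)=+1, (2|3)=-1; sign (−1)^1·+1^5·-1^1 = +1.
(a,b)_2: α=3, β=1; u≡1, v≡3 (mod 8); ε(u)ε(v)=0·1, αω(v)=3·1, βω(u)=1·0; sum ≡ 1  ⇒  -1.
(a,b)_29: α=2, u≡12; β=0, v≡28 (mod 29); (12|29)=-1, (28|29)=+1; sign (−1)^0·-1^0·+1^2 = +1.
(a,b)_7: α=-2, u≡4; β=1, v≡6 (mod 7); (4|7)=+1, (6|7)=-1; sign (−1)^0·+1^1·-1^-2 = +1.
(a,b)_∞: sgn(-1518)=−, sgn(-8778)=−, so -1.
(a,b)_23: α=1, u≡18; β=0, v≡2 (mod 23); (18|23)=+1, (2|23)=+1; sign (−1)^0·+1^0·+1^1 = +1.
(a,b)_13: α=-2, u≡3; β=0, v≡9 (mod 13); (3|13)=+1, (9|13)=+1; sign (−1)^0·+1^0·+1^-2 = +1.
(a,b)_19: α=0, u≡12; β=1, v≡14 (mod 19); (12|19)=-1, (14|19)=-1; sign (−1)^0·-1^1·-1^0 = -1.
Ram(-1518, -8778) = {2, 11, 19, ∞}; no ℚ_2-point on the conic.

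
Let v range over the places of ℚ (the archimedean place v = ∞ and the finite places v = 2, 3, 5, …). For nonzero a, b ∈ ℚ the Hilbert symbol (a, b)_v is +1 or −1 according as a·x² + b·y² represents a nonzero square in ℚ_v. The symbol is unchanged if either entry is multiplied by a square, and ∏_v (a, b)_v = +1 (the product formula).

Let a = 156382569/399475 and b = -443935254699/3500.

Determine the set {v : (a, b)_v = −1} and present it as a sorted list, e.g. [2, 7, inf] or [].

[2, 19, 23, 37]

Mod squares: a ≡ 779, b ≡ -1221185. Check v ∈ {∞, 2, 3, 5, 7, 19, 23, 29, 31, 37, 41}.
v=31: a=31^2·(≡8), b=31^0·(≡11) mod 31; (8|31)=+1, (11|31)=-1; (−1)^{2·0·15}·(+1)^0·(-1)^2 = +1.
v=5: a=5^-2·(≡1), b=5^-3·(≡2) mod 5; (1|5)=+1, (2|5)=-1; (−1)^{-2·-3·2}·(+1)^-3·(-1)^-2 = +1.
v=3: a=3^4·(≡2), b=3^2·(≡1) mod 3; (2|3)=-1, (1|3)=+1; (−1)^{4·2·1}·(-1)^2·(+1)^4 = +1.
v=2: v_2(a)=0, v_2(b)=-2; units ≡ 3, 7 (mod 8); ε·ε+αω+βω = 1·1+0·0+-2·1 ≡ 1  ⇒  (a,b)_2 = -1.
v=41: a=41^1·(≡29), b=41^3·(≡3) mod 41; (29|41)=-1, (3|41)=-1; (−1)^{1·3·20}·(-1)^3·(-1)^1 = +1.
v=29: a=29^-2·(≡1), b=29^2·(≡25) mod 29; (1|29)=+1, (25|29)=+1; (−1)^{-2·2·14}·(+1)^2·(+1)^-2 = +1.
v=37: a=37^0·(≡24), b=37^1·(≡11) mod 37; (24|37)=-1, (11|37)=+1; (−1)^{0·1·18}·(-1)^1·(+1)^0 = -1.
v=∞: 779 > 0 and -1221185 < 0  ⇒  (a,b)_∞ = +1.
v=23: a=23^0·(≡17), b=23^1·(≡1) mod 23; (17|23)=-1, (1|23)=+1; (−1)^{0·1·11}·(-1)^1·(+1)^0 = -1.
v=7: a=7^2·(≡1), b=7^-1·(≡5) mod 7; (1|7)=+1, (5|7)=-1; (−1)^{2·-1·3}·(+1)^-1·(-1)^2 = +1.
v=19: a=19^-1·(≡13), b=19^0·(≡18) mod 19; (13|19)=-1, (18|19)=-1; (−1)^{-1·0·9}·(-1)^0·(-1)^-1 = -1.
|Ram(779, -1221185)| = 4, even; anisotropic at {2, 19, 23, 37}.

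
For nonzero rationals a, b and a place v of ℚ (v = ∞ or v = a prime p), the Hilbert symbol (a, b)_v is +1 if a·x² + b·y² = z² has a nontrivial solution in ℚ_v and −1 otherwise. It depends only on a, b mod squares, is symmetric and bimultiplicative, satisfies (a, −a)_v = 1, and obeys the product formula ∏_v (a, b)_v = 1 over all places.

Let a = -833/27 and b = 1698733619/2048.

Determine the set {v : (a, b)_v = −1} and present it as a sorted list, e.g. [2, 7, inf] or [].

[2, 17]

(a, b) ≡ (-51, 22) mod (ℚ^×)²; places V = {2, 3, 7, 11, 17, 43, ∞}.
(a,b)_3: α=-3, u≡1; β=0, v≡1 (mod 3); (1|3)=+1, (1|3)=+1; sign (−1)^0·+1^0·+1^-3 = +1.
(a,b)_43: α=0, u≡1; β=2, v≡30 (mod 43); (1|43)=+1, (30|43)=-1; sign (−1)^0·+1^2·-1^0 = +1.
(a,b)_2: α=0, β=-11; u≡5, v≡3 (mod 8); ε(u)ε(v)=0·1, αω(v)=0·1, βω(u)=-11·1; sum ≡ 1  ⇒  -1.
(a,b)_17: α=1, u≡7; β=4, v≡3 (mod 17); (7|17)=-1, (3|17)=-1; sign (−1)^0·-1^4·-1^1 = -1.
(a,b)_∞: sgn(-51)=−, sgn(22)=+, so +1.
(a,b)_11: α=0, u≡5; β=1, v≡10 (mod 11); (5|11)=+1, (10|11)=-1; sign (−1)^0·+1^1·-1^0 = +1.
(a,b)_7: α=2, u≡3; β=0, v≡4 (mod 7); (3|7)=-1, (4|7)=+1; sign (−1)^0·-1^0·+1^2 = +1.
|Ram(-51, 22)| = 2, even; anisotropic at {2, 17}.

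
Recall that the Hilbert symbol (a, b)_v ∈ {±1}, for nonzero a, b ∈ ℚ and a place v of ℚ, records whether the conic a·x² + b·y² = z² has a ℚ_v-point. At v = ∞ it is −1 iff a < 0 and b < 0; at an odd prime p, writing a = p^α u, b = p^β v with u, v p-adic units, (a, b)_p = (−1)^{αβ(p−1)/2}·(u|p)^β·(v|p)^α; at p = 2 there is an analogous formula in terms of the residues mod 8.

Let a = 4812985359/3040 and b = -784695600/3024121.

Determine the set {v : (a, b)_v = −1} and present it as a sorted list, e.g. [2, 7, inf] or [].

[2, 13]

(a, b) ≡ (7410, -299) mod (ℚ^×)²; places V = {2, 3, 5, 7, 13, 19, 23, 37, 47, ∞}.
(a,b)_2: α=-5, β=4; u≡1, v≡5 (mod 8); ε(u)ε(v)=0·0, αω(v)=-5·1, βω(u)=4·0; sum ≡ 1  ⇒  -1.
(a,b)_3: α=3, u≡1; β=8, v≡1 (mod 3); (1|3)=+1, (1|3)=+1; sign (−1)^0·+1^8·+1^3 = +1.
(a,b)_7: α=2, u≡1; β=0, v≡2 (mod 7); (1|7)=+1, (2|7)=+1; sign (−1)^0·+1^0·+1^2 = +1.
(a,b)_∞: sgn(7410)=+, sgn(-299)=−, so +1.
(a,b)_19: α=-1, u≡14; β=0, v≡6 (mod 19); (14|19)=-1, (6|19)=+1; sign (−1)^0·-1^0·+1^-1 = +1.
(a,b)_47: α=0, u≡10; β=-2, v≡23 (mod 47); (10|47)=-1, (23|47)=-1; sign (−1)^0·-1^-2·-1^0 = +1.
(a,b)_13: α=1, u≡11; β=1, v≡4 (mod 13); (11|13)=-1, (4|13)=+1; sign (−1)^0·-1^1·+1^1 = -1.
(a,b)_37: α=0, u≡27; β=-2, v≡4 (mod 37); (27|37)=+1, (4|37)=+1; sign (−1)^0·+1^-2·+1^0 = +1.
(a,b)_23: α=4, u≡16; β=1, v≡22 (mod 23); (16|23)=+1, (22|23)=-1; sign (−1)^0·+1^1·-1^4 = +1.
(a,b)_5: α=-1, u≡3; β=2, v≡1 (mod 5); (3|5)=-1, (1|5)=+1; sign (−1)^0·-1^2·+1^-1 = +1.
Ram(7410, -299) = {2, 13}; no ℚ_2-point on the conic.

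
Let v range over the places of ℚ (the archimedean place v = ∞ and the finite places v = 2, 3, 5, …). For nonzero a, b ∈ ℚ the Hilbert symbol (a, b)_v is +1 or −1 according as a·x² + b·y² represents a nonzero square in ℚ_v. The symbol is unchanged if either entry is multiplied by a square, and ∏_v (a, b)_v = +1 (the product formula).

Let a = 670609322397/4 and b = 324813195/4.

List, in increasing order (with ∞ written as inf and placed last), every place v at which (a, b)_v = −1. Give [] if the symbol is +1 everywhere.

[5, 7]

Mod squares: a ≡ 6293, b ≡ 37555. Check v ∈ {∞, 2, 3, 5, 7, 29, 31, 37}.
v=2: v_2(a)=-2, v_2(b)=-2; units ≡ 5, 3 (mod 8); ε·ε+αω+βω = 0·1+-2·1+-2·1 ≡ 0  ⇒  (a,b)_2 = +1.
v=3: a=3^4·(≡2), b=3^2·(≡1) mod 3; (2|3)=-1, (1|3)=+1; (−1)^{4·2·1}·(-1)^2·(+1)^4 = +1.
v=29: a=29^1·(≡18), b=29^1·(≡26) mod 29; (18|29)=-1, (26|29)=-1; (−1)^{1·1·14}·(-1)^1·(-1)^1 = +1.
v=7: a=7^1·(≡3), b=7^1·(≡3) mod 7; (3|7)=-1, (3|7)=-1; (−1)^{1·1·3}·(-1)^1·(-1)^1 = -1.
v=5: a=5^0·(≡3), b=5^1·(≡1) mod 5; (3|5)=-1, (1|5)=+1; (−1)^{0·1·2}·(-1)^1·(+1)^0 = -1.
v=31: a=31^3·(≡24), b=31^2·(≡16) mod 31; (24|31)=-1, (16|31)=+1; (−1)^{3·2·15}·(-1)^2·(+1)^3 = +1.
v=∞: 6293 > 0 and 37555 > 0  ⇒  (a,b)_∞ = +1.
v=37: a=37^2·(≡4), b=37^1·(≡1) mod 37; (4|37)=+1, (1|37)=+1; (−1)^{2·1·18}·(+1)^1·(+1)^2 = +1.
|Ram(6293, 37555)| = 2, even; anisotropic at {5, 7}.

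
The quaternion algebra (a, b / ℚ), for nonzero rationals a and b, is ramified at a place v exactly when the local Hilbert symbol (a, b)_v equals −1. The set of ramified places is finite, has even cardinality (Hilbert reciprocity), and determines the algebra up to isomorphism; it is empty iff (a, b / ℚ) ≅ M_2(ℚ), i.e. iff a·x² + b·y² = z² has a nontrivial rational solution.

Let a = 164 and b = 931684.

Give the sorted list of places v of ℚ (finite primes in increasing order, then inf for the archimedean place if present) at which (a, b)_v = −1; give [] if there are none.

[13, 19]

(a, b) ≡ (41, 232921) mod (ℚ^×)²; places V = {2, 13, 19, 23, 41, ∞}.
(a,b)_19: α=0, u≡12; β=1, v≡16 (mod 19); (12|19)=-1, (16|19)=+1; sign (−1)^0·-1^1·+1^0 = -1.
(a,b)_∞: sgn(41)=+, sgn(232921)=+, so +1.
(a,b)_2: α=2, β=2; u≡1, v≡1 (mod 8); ε(u)ε(v)=0·0, αω(v)=2·0, βω(u)=2·0; sum ≡ 0  ⇒  +1.
(a,b)_41: α=1, u≡4; β=1, v≡10 (mod 41); (4|41)=+1, (10|41)=+1; sign (−1)^0·+1^1·+1^1 = +1.
(a,b)_13: α=0, u≡8; β=1, v≡12 (mod 13); (8|13)=-1, (12|13)=+1; sign (−1)^0·-1^1·+1^0 = -1.
(a,b)_23: α=0, u≡3; β=1, v≡5 (mod 23); (3|23)=+1, (5|23)=-1; sign (−1)^0·+1^1·-1^0 = +1.
(41, 232921 / ℚ) ramifies at {13, 19}: a division algebra.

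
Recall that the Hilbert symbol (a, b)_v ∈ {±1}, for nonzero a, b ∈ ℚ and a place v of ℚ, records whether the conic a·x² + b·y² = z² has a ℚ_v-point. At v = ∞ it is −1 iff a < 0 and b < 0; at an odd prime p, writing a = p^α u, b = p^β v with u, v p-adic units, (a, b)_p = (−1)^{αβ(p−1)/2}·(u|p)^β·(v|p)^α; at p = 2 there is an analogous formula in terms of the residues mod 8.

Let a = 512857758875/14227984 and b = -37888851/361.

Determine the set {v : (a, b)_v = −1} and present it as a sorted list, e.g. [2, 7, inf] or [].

[3, 7, 13, 19, 31, 37]

(a, b) ≡ (28595, -313131) mod (ℚ^×)²; places V = {2, 3, 5, 7, 11, 13, 19, 23, 31, 37, 41, 43, ∞}.
(a,b)_3: α=0, u≡2; β=1, v≡2 (mod 3); (2|3)=-1, (2|3)=-1; sign (−1)^0·-1^1·-1^0 = -1.
(a,b)_13: α=0, u≡5; β=1, v≡6 (mod 13); (5|13)=-1, (6|13)=-1; sign (−1)^0·-1^1·-1^0 = -1.
(a,b)_43: α=1, u≡29; β=0, v≡15 (mod 43); (29|43)=-1, (15|43)=+1; sign (−1)^0·-1^0·+1^1 = +1.
(a,b)_2: α=-4, β=0; u≡3, v≡5 (mod 8); ε(u)ε(v)=1·0, αω(v)=-4·1, βω(u)=0·1; sum ≡ 0  ⇒  +1.
(a,b)_37: α=0, u≡29; β=1, v≡30 (mod 37); (29|37)=-1, (30|37)=+1; sign (−1)^0·-1^1·+1^0 = -1.
(a,b)_19: α=1, u≡7; β=-2, v≡18 (mod 19); (7|19)=+1, (18|19)=-1; sign (−1)^0·+1^-2·-1^1 = -1.
(a,b)_7: α=3, u≡1; β=1, v≡2 (mod 7); (1|7)=+1, (2|7)=+1; sign (−1)^1·+1^1·+1^3 = -1.
(a,b)_∞: sgn(28595)=+, sgn(-313131)=−, so +1.
(a,b)_5: α=3, u≡4; β=0, v≡4 (mod 5); (4|5)=+1, (4|5)=+1; sign (−1)^0·+1^0·+1^3 = +1.
(a,b)_41: α=-2, u≡21; β=0, v≡17 (mod 41); (21|41)=+1, (17|41)=-1; sign (−1)^0·+1^0·-1^-2 = +1.
(a,b)_11: α=4, u≡2; β=2, v≡8 (mod 11); (2|11)=-1, (8|11)=-1; sign (−1)^0·-1^2·-1^4 = +1.
(a,b)_31: α=0, u≡15; β=1, v≡7 (mod 31); (15|31)=-1, (7|31)=+1; sign (−1)^0·-1^1·+1^0 = -1.
(a,b)_23: α=-2, u≡6; β=0, v≡11 (mod 23); (6|23)=+1, (11|23)=-1; sign (−1)^0·+1^0·-1^-2 = +1.
Ram(28595, -313131) = {3, 7, 13, 19, 31, 37}; no ℚ_3-point on the conic.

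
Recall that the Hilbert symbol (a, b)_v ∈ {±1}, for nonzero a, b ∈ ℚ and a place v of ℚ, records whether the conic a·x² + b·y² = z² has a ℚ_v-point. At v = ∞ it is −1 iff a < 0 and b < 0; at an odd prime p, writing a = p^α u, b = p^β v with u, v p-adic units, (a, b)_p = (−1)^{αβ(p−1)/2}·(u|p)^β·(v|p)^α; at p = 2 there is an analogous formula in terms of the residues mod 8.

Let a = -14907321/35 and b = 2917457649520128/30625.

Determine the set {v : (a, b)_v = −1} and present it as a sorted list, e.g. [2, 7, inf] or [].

[2, 5]

(a, b) ≡ (-35, 78) mod (ℚ^×)²; places V = {2, 3, 5, 7, 11, 13, ∞}.
(a,b)_13: α=2, u≡1; β=3, v≡7 (mod 13); (1|13)=+1, (7|13)=-1; sign (−1)^0·+1^3·-1^2 = +1.
(a,b)_7: α=-1, u≡1; β=-2, v≡4 (mod 7); (1|7)=+1, (4|7)=+1; sign (−1)^0·+1^-2·+1^-1 = +1.
(a,b)_5: α=-1, u≡2; β=-4, v≡2 (mod 5); (2|5)=-1, (2|5)=-1; sign (−1)^0·-1^-4·-1^-1 = -1.
(a,b)_2: α=0, β=9; u≡5, v≡7 (mod 8); ε(u)ε(v)=0·1, αω(v)=0·0, βω(u)=9·1; sum ≡ 1  ⇒  -1.
(a,b)_3: α=6, u≡1; β=11, v≡2 (mod 3); (1|3)=+1, (2|3)=-1; sign (−1)^0·+1^11·-1^6 = +1.
(a,b)_∞: sgn(-35)=−, sgn(78)=+, so +1.
(a,b)_11: α=2, u≡5; β=4, v≡1 (mod 11); (5|11)=+1, (1|11)=+1; sign (−1)^0·+1^4·+1^2 = +1.
|Ram(-35, 78)| = 2, even; anisotropic at {2, 5}.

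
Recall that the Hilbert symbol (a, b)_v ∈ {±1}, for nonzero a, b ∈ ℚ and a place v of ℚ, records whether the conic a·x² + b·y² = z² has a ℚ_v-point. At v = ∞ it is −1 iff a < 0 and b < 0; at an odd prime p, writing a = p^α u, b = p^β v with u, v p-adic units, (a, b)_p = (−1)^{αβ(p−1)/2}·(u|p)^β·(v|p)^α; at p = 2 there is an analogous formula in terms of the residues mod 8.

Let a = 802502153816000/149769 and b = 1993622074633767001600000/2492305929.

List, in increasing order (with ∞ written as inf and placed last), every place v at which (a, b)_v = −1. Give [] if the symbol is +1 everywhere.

[2, 23]

(a, b) ≡ (935, 115) mod (ℚ^×)²; places V = {2, 3, 5, 11, 17, 19, 23, 43, 53, ∞}.
(a,b)_5: α=3, u≡2; β=5, v≡3 (mod 5); (2|5)=-1, (3|5)=-1; sign (−1)^0·-1^5·-1^3 = +1.
(a,b)_19: α=2, u≡1; β=4, v≡16 (mod 19); (1|19)=+1, (16|19)=+1; sign (−1)^0·+1^4·+1^2 = +1.
(a,b)_3: α=-4, u≡2; β=-6, v≡1 (mod 3); (2|3)=-1, (1|3)=+1; sign (−1)^0·-1^-6·+1^-4 = +1.
(a,b)_∞: sgn(935)=+, sgn(115)=+, so +1.
(a,b)_17: α=1, u≡16; β=2, v≡9 (mod 17); (16|17)=+1, (9|17)=+1; sign (−1)^0·+1^2·+1^1 = +1.
(a,b)_11: α=1, u≡8; β=2, v≡9 (mod 11); (8|11)=-1, (9|11)=+1; sign (−1)^0·-1^2·+1^1 = +1.
(a,b)_53: α=2, u≡5; β=2, v≡25 (mod 53); (5|53)=-1, (25|53)=+1; sign (−1)^0·-1^2·+1^2 = +1.
(a,b)_43: α=-2, u≡12; β=-4, v≡32 (mod 43); (12|43)=-1, (32|43)=-1; sign (−1)^0·-1^-4·-1^-2 = +1.
(a,b)_2: α=6, β=12; u≡7, v≡3 (mod 8); ε(u)ε(v)=1·1, αω(v)=6·1, βω(u)=12·0; sum ≡ 1  ⇒  -1.
(a,b)_23: α=2, u≡10; β=3, v≡14 (mod 23); (10|23)=-1, (14|23)=-1; sign (−1)^0·-1^3·-1^2 = -1.
(935, 115 / ℚ) ramifies at {2, 23}: a division algebra.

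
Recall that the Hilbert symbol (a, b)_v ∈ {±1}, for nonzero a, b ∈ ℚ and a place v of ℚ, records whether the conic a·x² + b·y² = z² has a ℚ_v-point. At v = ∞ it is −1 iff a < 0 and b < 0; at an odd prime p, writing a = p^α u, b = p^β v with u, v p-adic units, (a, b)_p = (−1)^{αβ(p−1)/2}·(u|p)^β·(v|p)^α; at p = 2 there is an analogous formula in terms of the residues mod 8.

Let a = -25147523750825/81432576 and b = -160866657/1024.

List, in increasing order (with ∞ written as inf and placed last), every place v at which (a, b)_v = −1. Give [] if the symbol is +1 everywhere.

[2, 31, 41, inf]

(a, b) ≡ (-8897, -217) mod (ℚ^×)²; places V = {2, 3, 5, 7, 31, 41, 47, ∞}.
(a,b)_7: α=7, u≡3; β=3, v≡4 (mod 7); (3|7)=-1, (4|7)=+1; sign (−1)^1·-1^3·+1^7 = +1.
(a,b)_∞: sgn(-8897)=−, sgn(-217)=−, so -1.
(a,b)_3: α=-2, u≡1; β=2, v≡2 (mod 3); (1|3)=+1, (2|3)=-1; sign (−1)^0·+1^2·-1^-2 = +1.
(a,b)_5: α=2, u≡2; β=0, v≡2 (mod 5); (2|5)=-1, (2|5)=-1; sign (−1)^0·-1^0·-1^2 = +1.
(a,b)_31: α=3, u≡11; β=1, v≡29 (mod 31); (11|31)=-1, (29|31)=-1; sign (−1)^1·-1^1·-1^3 = -1.
(a,b)_47: α=-2, u≡38; β=0, v≡18 (mod 47); (38|47)=-1, (18|47)=+1; sign (−1)^0·-1^0·+1^-2 = +1.
(a,b)_41: α=1, u≡15; β=2, v≡3 (mod 41); (15|41)=-1, (3|41)=-1; sign (−1)^0·-1^2·-1^1 = -1.
(a,b)_2: α=-12, β=-10; u≡7, v≡7 (mod 8); ε(u)ε(v)=1·1, αω(v)=-12·0, βω(u)=-10·0; sum ≡ 1  ⇒  -1.
(-8897, -217 / ℚ) ramifies at {2, 31, 41, ∞}: a division algebra.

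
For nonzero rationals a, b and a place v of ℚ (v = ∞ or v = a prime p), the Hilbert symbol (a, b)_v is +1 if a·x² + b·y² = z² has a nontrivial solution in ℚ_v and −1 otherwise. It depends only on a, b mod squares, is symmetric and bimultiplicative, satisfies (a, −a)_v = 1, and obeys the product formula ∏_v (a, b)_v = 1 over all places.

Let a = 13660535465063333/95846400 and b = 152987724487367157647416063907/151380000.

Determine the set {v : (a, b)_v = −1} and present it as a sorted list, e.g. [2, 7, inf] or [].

[2, 11, 13, 17]

(a, b) ≡ (11362, 15334) mod (ℚ^×)²; places V = {2, 3, 5, 7, 11, 13, 17, 19, 23, 29, 41, ∞}.
(a,b)_∞: sgn(11362)=+, sgn(15334)=+, so +1.
(a,b)_3: α=-2, u≡1; β=-2, v≡1 (mod 3); (1|3)=+1, (1|3)=+1; sign (−1)^0·+1^-2·+1^-2 = +1.
(a,b)_5: α=-2, u≡3; β=-4, v≡4 (mod 5); (3|5)=-1, (4|5)=+1; sign (−1)^0·-1^-4·+1^-2 = +1.
(a,b)_23: α=3, u≡17; β=4, v≡4 (mod 23); (17|23)=-1, (4|23)=+1; sign (−1)^0·-1^4·+1^3 = +1.
(a,b)_17: α=0, u≡11; β=3, v≡8 (mod 17); (11|17)=-1, (8|17)=+1; sign (−1)^0·-1^3·+1^0 = -1.
(a,b)_41: α=2, u≡9; β=3, v≡39 (mod 41); (9|41)=+1, (39|41)=+1; sign (−1)^0·+1^3·+1^2 = +1.
(a,b)_7: α=4, u≡1; β=6, v≡4 (mod 7); (1|7)=+1, (4|7)=+1; sign (−1)^0·+1^6·+1^4 = +1.
(a,b)_11: α=4, u≡7; β=3, v≡7 (mod 11); (7|11)=-1, (7|11)=-1; sign (−1)^0·-1^3·-1^4 = -1.
(a,b)_29: α=0, u≡16; β=-2, v≡13 (mod 29); (16|29)=+1, (13|29)=+1; sign (−1)^0·+1^-2·+1^0 = +1.
(a,b)_13: α=-1, u≡9; β=4, v≡6 (mod 13); (9|13)=+1, (6|13)=-1; sign (−1)^0·+1^4·-1^-1 = -1.
(a,b)_19: α=1, u≡9; β=2, v≡16 (mod 19); (9|19)=+1, (16|19)=+1; sign (−1)^0·+1^2·+1^1 = +1.
(a,b)_2: α=-15, β=-5; u≡1, v≡3 (mod 8); ε(u)ε(v)=0·1, αω(v)=-15·1, βω(u)=-5·0; sum ≡ 1  ⇒  -1.
|Ram(11362, 15334)| = 4, even; anisotropic at {2, 11, 13, 17}.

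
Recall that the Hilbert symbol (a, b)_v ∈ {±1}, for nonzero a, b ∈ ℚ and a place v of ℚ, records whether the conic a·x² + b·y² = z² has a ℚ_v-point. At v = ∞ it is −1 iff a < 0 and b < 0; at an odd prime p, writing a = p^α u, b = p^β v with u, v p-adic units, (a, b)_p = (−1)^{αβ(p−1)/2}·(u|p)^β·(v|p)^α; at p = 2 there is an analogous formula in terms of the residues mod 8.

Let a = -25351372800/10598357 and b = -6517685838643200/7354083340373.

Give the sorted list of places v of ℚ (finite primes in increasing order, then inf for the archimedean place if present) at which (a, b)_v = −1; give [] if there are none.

[13, inf]

(a, b) ≡ (-1001, -6006) mod (ℚ^×)²; places V = {2, 3, 5, 7, 11, 13, 17, 23, 53, ∞}.
(a,b)_11: α=-1, u≡2; β=-1, v≡9 (mod 11); (2|11)=-1, (9|11)=+1; sign (−1)^1·-1^-1·+1^-1 = +1.
(a,b)_∞: sgn(-1001)=−, sgn(-6006)=−, so -1.
(a,b)_23: α=2, u≡20; β=4, v≡7 (mod 23); (20|23)=-1, (7|23)=-1; sign (−1)^0·-1^4·-1^2 = +1.
(a,b)_5: α=2, u≡4; β=2, v≡4 (mod 5); (4|5)=+1, (4|5)=+1; sign (−1)^0·+1^2·+1^2 = +1.
(a,b)_2: α=14, β=15; u≡7, v≡5 (mod 8); ε(u)ε(v)=1·0, αω(v)=14·1, βω(u)=15·0; sum ≡ 0  ⇒  +1.
(a,b)_13: α=1, u≡4; β=1, v≡11 (mod 13); (4|13)=+1, (11|13)=-1; sign (−1)^0·+1^1·-1^1 = -1.
(a,b)_53: α=-2, u≡7; β=-2, v≡40 (mod 53); (7|53)=+1, (40|53)=+1; sign (−1)^0·+1^-2·+1^-2 = +1.
(a,b)_3: α=2, u≡1; β=7, v≡2 (mod 3); (1|3)=+1, (2|3)=-1; sign (−1)^0·+1^7·-1^2 = +1.
(a,b)_17: α=0, u≡15; β=-2, v≡7 (mod 17); (15|17)=+1, (7|17)=-1; sign (−1)^0·+1^-2·-1^0 = +1.
(a,b)_7: α=-3, u≡2; β=-7, v≡5 (mod 7); (2|7)=+1, (5|7)=-1; sign (−1)^1·+1^-7·-1^-3 = +1.
|Ram(-1001, -6006)| = 2, even; anisotropic at {13, ∞}.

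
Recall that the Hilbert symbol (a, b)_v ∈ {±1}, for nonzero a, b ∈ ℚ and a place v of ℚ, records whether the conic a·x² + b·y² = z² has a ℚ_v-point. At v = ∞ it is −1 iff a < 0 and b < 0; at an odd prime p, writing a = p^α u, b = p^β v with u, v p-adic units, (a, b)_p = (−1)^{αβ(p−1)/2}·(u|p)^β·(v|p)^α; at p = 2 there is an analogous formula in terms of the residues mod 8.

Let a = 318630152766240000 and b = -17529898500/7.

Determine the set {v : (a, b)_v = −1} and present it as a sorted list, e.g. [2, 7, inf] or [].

[3, 17, 23, 41]

Mod squares: a ≡ 861, b ≡ -1683255. Check v ∈ {∞, 2, 3, 5, 7, 17, 23, 41}.
v=5: a=5^4·(≡4), b=5^3·(≡1) mod 5; (4|5)=+1, (1|5)=+1; (−1)^{4·3·2}·(+1)^3·(+1)^4 = +1.
v=3: a=3^3·(≡2), b=3^7·(≡2) mod 3; (2|3)=-1, (2|3)=-1; (−1)^{3·7·1}·(-1)^7·(-1)^3 = -1.
v=7: a=7^1·(≡1), b=7^-1·(≡5) mod 7; (1|7)=+1, (5|7)=-1; (−1)^{1·-1·3}·(+1)^-1·(-1)^1 = +1.
v=41: a=41^3·(≡8), b=41^1·(≡17) mod 41; (8|41)=+1, (17|41)=-1; (−1)^{3·1·20}·(+1)^1·(-1)^3 = -1.
v=∞: 861 > 0 and -1683255 < 0  ⇒  (a,b)_∞ = +1.
v=23: a=23^2·(≡20), b=23^1·(≡12) mod 23; (20|23)=-1, (12|23)=+1; (−1)^{2·1·11}·(-1)^1·(+1)^2 = -1.
v=2: v_2(a)=8, v_2(b)=2; units ≡ 5, 1 (mod 8); ε·ε+αω+βω = 0·0+8·0+2·1 ≡ 0  ⇒  (a,b)_2 = +1.
v=17: a=17^2·(≡3), b=17^1·(≡14) mod 17; (3|17)=-1, (14|17)=-1; (−1)^{2·1·8}·(-1)^1·(-1)^2 = -1.
Ram(861, -1683255) = {3, 17, 23, 41}; no ℚ_3-point on the conic.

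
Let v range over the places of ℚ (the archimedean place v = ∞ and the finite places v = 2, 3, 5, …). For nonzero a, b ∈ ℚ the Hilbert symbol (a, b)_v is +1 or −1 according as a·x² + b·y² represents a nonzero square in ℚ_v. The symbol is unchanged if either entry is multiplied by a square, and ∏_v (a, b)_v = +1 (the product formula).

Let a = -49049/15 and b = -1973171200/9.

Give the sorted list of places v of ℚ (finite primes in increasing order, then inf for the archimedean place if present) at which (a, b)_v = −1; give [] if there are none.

[3, 5, 13, inf]

(a, b) ≡ (-15015, -13) mod (ℚ^×)²; places V = {2, 3, 5, 7, 11, 13, ∞}.
(a,b)_∞: sgn(-15015)=−, sgn(-13)=−, so -1.
(a,b)_7: α=3, u≡4; β=2, v≡1 (mod 7); (4|7)=+1, (1|7)=+1; sign (−1)^0·+1^2·+1^3 = +1.
(a,b)_11: α=1, u≡10; β=2, v≡4 (mod 11); (10|11)=-1, (4|11)=+1; sign (−1)^0·-1^2·+1^1 = +1.
(a,b)_2: α=0, β=10; u≡1, v≡3 (mod 8); ε(u)ε(v)=0·1, αω(v)=0·1, βω(u)=10·0; sum ≡ 0  ⇒  +1.
(a,b)_3: α=-1, u≡2; β=-2, v≡2 (mod 3); (2|3)=-1, (2|3)=-1; sign (−1)^0·-1^-2·-1^-1 = -1.
(a,b)_5: α=-1, u≡2; β=2, v≡3 (mod 5); (2|5)=-1, (3|5)=-1; sign (−1)^0·-1^2·-1^-1 = -1.
(a,b)_13: α=1, u≡5; β=1, v≡4 (mod 13); (5|13)=-1, (4|13)=+1; sign (−1)^0·-1^1·+1^1 = -1.
Ram(-15015, -13) = {3, 5, 13, ∞}; no ℚ_3-point on the conic.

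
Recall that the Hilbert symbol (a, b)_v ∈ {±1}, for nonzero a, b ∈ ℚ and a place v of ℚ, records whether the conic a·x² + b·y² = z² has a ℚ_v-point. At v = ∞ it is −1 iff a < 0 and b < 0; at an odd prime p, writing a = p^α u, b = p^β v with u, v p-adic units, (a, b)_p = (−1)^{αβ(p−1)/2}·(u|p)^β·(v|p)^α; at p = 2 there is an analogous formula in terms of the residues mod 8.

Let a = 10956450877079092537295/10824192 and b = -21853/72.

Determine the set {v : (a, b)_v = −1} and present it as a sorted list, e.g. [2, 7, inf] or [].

(a, b) ≡ (18122390, -26) mod (ℚ^×)²; places V = {2, 3, 5, 11, 13, 19, 23, 29, 41, ∞}.
(a,b)_3: α=-6, u≡2; β=-2, v≡1 (mod 3); (2|3)=-1, (1|3)=+1; sign (−1)^0·-1^-2·+1^-6 = +1.
(a,b)_∞: sgn(18122390)=+, sgn(-26)=−, so +1.
(a,b)_11: α=3, u≡1; β=0, v≡8 (mod 11); (1|11)=+1, (8|11)=-1; sign (−1)^0·+1^0·-1^3 = -1.
(a,b)_5: α=1, u≡2; β=0, v≡1 (mod 5); (2|5)=-1, (1|5)=+1; sign (−1)^0·-1^0·+1^1 = +1.
(a,b)_19: α=3, u≡14; β=0, v≡15 (mod 19); (14|19)=-1, (15|19)=-1; sign (−1)^0·-1^0·-1^3 = -1.
(a,b)_2: α=-9, β=-3; u≡3, v≡3 (mod 8); ε(u)ε(v)=1·1, αω(v)=-9·1, βω(u)=-3·1; sum ≡ 1  ⇒  -1.
(a,b)_41: α=6, u≡18; β=2, v≡30 (mod 41); (18|41)=+1, (30|41)=-1; sign (−1)^0·+1^2·-1^6 = +1.
(a,b)_13: α=3, u≡1; β=1, v≡5 (mod 13); (1|13)=+1, (5|13)=-1; sign (−1)^0·+1^1·-1^3 = -1.
(a,b)_29: α=-1, u≡3; β=0, v≡3 (mod 29); (3|29)=-1, (3|29)=-1; sign (−1)^0·-1^0·-1^-1 = -1.
(a,b)_23: α=1, u≡22; β=0, v≡22 (mod 23); (22|23)=-1, (22|23)=-1; sign (−1)^0·-1^0·-1^1 = -1.
(18122390, -26 / ℚ) ramifies at {2, 11, 13, 19, 23, 29}: a division algebra.

[2, 11, 13, 19, 23, 29]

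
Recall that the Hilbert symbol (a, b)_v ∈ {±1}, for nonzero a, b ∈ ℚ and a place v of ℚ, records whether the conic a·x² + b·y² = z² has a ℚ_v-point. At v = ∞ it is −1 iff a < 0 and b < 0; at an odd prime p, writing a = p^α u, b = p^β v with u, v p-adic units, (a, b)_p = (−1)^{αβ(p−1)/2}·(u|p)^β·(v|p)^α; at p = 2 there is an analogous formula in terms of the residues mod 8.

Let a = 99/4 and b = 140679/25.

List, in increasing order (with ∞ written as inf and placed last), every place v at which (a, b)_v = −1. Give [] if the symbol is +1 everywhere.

(a, b) ≡ (11, 319) mod (ℚ^×)²; places V = {2, 3, 5, 7, 11, 29, ∞}.
(a,b)_2: α=-2, β=0; u≡3, v≡7 (mod 8); ε(u)ε(v)=1·1, αω(v)=-2·0, βω(u)=0·1; sum ≡ 1  ⇒  -1.
(a,b)_∞: sgn(11)=+, sgn(319)=+, so +1.
(a,b)_3: α=2, u≡2; β=2, v≡1 (mod 3); (2|3)=-1, (1|3)=+1; sign (−1)^0·-1^2·+1^2 = +1.
(a,b)_5: α=0, u≡1; β=-2, v≡4 (mod 5); (1|5)=+1, (4|5)=+1; sign (−1)^0·+1^-2·+1^0 = +1.
(a,b)_29: α=0, u≡3; β=1, v≡27 (mod 29); (3|29)=-1, (27|29)=-1; sign (−1)^0·-1^1·-1^0 = -1.
(a,b)_11: α=1, u≡5; β=1, v≡6 (mod 11); (5|11)=+1, (6|11)=-1; sign (−1)^1·+1^1·-1^1 = +1.
(a,b)_7: α=0, u≡2; β=2, v≡2 (mod 7); (2|7)=+1, (2|7)=+1; sign (−1)^0·+1^2·+1^0 = +1.
Ram(11, 319) = {2, 29}; no ℚ_2-point on the conic.

[2, 29]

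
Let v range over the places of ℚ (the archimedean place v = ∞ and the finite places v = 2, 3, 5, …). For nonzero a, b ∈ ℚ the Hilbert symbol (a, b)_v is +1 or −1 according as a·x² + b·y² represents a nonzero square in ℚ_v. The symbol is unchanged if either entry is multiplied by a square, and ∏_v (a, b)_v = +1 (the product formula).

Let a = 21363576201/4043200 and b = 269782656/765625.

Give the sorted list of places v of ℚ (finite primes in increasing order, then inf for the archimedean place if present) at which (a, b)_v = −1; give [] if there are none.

(a, b) ≡ (3927, 14586) mod (ℚ^×)²; places V = {2, 3, 5, 7, 11, 13, 17, 19, ∞}.
(a,b)_3: α=3, u≡1; β=1, v≡2 (mod 3); (1|3)=+1, (2|3)=-1; sign (−1)^1·+1^1·-1^3 = +1.
(a,b)_2: α=-6, β=7; u≡7, v≡5 (mod 8); ε(u)ε(v)=1·0, αω(v)=-6·1, βω(u)=7·0; sum ≡ 0  ⇒  +1.
(a,b)_19: α=-2, u≡3; β=0, v≡3 (mod 19); (3|19)=-1, (3|19)=-1; sign (−1)^0·-1^0·-1^-2 = +1.
(a,b)_∞: sgn(3927)=+, sgn(14586)=+, so +1.
(a,b)_5: α=-2, u≡2; β=-6, v≡4 (mod 5); (2|5)=-1, (4|5)=+1; sign (−1)^0·-1^-6·+1^-2 = +1.
(a,b)_11: α=5, u≡5; β=1, v≡10 (mod 11); (5|11)=+1, (10|11)=-1; sign (−1)^1·+1^1·-1^5 = +1.
(a,b)_17: α=3, u≡3; β=3, v≡8 (mod 17); (3|17)=-1, (8|17)=+1; sign (−1)^0·-1^3·+1^3 = -1.
(a,b)_13: α=0, u≡9; β=1, v≡9 (mod 13); (9|13)=+1, (9|13)=+1; sign (−1)^0·+1^1·+1^0 = +1.
(a,b)_7: α=-1, u≡1; β=-2, v≡3 (mod 7); (1|7)=+1, (3|7)=-1; sign (−1)^0·+1^-2·-1^-1 = -1.
(3927, 14586 / ℚ) ramifies at {7, 17}: a division algebra.

[7, 17]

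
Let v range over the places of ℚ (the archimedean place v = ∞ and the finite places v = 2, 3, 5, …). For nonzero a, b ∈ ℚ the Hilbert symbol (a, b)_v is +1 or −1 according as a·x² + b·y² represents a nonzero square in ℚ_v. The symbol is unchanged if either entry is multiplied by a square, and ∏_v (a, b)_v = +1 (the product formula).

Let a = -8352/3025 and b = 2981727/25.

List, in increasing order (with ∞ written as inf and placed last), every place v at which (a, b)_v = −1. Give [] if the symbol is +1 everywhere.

Mod squares: a ≡ -58, b ≡ 331303. Check v ∈ {∞, 2, 3, 5, 7, 11, 19, 29, 47, 53}.
v=11: a=11^-2·(≡10), b=11^0·(≡4) mod 11; (10|11)=-1, (4|11)=+1; (−1)^{-2·0·5}·(-1)^0·(+1)^-2 = +1.
v=2: v_2(a)=5, v_2(b)=0; units ≡ 3, 7 (mod 8); ε·ε+αω+βω = 1·1+5·0+0·1 ≡ 1  ⇒  (a,b)_2 = -1.
v=29: a=29^1·(≡26), b=29^0·(≡6) mod 29; (26|29)=-1, (6|29)=+1; (−1)^{1·0·14}·(-1)^0·(+1)^1 = +1.
v=47: a=47^0·(≡34), b=47^1·(≡41) mod 47; (34|47)=+1, (41|47)=-1; (−1)^{0·1·23}·(+1)^1·(-1)^0 = +1.
v=3: a=3^2·(≡2), b=3^2·(≡1) mod 3; (2|3)=-1, (1|3)=+1; (−1)^{2·2·1}·(-1)^2·(+1)^2 = +1.
v=∞: -58 < 0 and 331303 > 0  ⇒  (a,b)_∞ = +1.
v=53: a=53^0·(≡32), b=53^1·(≡18) mod 53; (32|53)=-1, (18|53)=-1; (−1)^{0·1·26}·(-1)^1·(-1)^0 = -1.
v=7: a=7^0·(≡6), b=7^1·(≡1) mod 7; (6|7)=-1, (1|7)=+1; (−1)^{0·1·3}·(-1)^1·(+1)^0 = -1.
v=5: a=5^-2·(≡3), b=5^-2·(≡2) mod 5; (3|5)=-1, (2|5)=-1; (−1)^{-2·-2·2}·(-1)^-2·(-1)^-2 = +1.
v=19: a=19^0·(≡2), b=19^1·(≡2) mod 19; (2|19)=-1, (2|19)=-1; (−1)^{0·1·9}·(-1)^1·(-1)^0 = -1.
|Ram(-58, 331303)| = 4, even; anisotropic at {2, 7, 19, 53}.

[2, 7, 19, 53]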